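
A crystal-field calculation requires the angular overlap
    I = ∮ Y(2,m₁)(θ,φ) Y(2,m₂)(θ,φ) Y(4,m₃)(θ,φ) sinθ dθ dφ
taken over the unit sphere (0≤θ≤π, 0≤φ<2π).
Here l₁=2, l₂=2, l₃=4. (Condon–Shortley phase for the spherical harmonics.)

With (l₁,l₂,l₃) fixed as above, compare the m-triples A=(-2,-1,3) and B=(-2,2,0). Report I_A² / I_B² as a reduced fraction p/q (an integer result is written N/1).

Same 2,2,4: normalisation and zero-m 3j drop out of the ratio.
A: Δ: 0! 4! 4! / 9! → 1/630; sum: t=0:+1/144 = 1/144; 3j²(2 2 4; -2 -1 3) = Δ·Π!·Σ² = 1/18  (sign -1)
B: Δ: 0! 4! 4! / 9! → 1/630; sum: t=0:+1/576 = 1/576; 3j²(2 2 4; -2 2 0) = Δ·Π!·Σ² = 1/630  (sign +1)
I_A²/I_B² = (1/18)/(1/630) = 35/1

35/1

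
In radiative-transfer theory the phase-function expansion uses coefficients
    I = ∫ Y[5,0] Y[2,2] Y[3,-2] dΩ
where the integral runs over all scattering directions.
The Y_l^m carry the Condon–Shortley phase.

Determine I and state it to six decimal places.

0.053579

Checks pass: Σm=0; 10 even; l₃=3∈[3,7].
(2·5+1)(2·2+1)(2·3+1) = 385
Δ: 4! 6! 0! / 11! → 1/2310
sum: t=2:+1/144 = 1/144
3j²(5 2 3; 0 0 0) = Δ·Π!·Σ² = 10/231  (sign -1)
sum: t=4:+1/2880 = 1/2880
3j²(5 2 3; 0 2 -2) = Δ·Π!·Σ² = 1/462  (sign -1)
combine: 4πI² = 385·10/231·1/462 = 25/693
take √, sign +1: I = 0.05357948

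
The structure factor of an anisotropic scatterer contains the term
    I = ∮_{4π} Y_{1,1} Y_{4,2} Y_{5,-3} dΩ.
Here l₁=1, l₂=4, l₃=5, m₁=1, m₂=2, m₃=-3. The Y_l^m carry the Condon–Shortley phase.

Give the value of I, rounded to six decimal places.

Checks pass: Σm=0; 10 even; l₃=5∈[3,5].
(2·1+1)(2·4+1)(2·5+1) = 297
Δ: 0! 2! 8! / 11! → 1/495
sum: t=0:+1/576 = 1/576
3j²(1 4 5; 0 0 0) = Δ·Π!·Σ² = 5/99  (sign -1)
sum: t=0:+1/2880 = 1/2880
3j²(1 4 5; 1 2 -3) = Δ·Π!·Σ² = 28/495  (sign +1)
combine: 4πI² = 297·5/99·28/495 = 28/33
take √, sign -1: I = -0.25984664

-0.259847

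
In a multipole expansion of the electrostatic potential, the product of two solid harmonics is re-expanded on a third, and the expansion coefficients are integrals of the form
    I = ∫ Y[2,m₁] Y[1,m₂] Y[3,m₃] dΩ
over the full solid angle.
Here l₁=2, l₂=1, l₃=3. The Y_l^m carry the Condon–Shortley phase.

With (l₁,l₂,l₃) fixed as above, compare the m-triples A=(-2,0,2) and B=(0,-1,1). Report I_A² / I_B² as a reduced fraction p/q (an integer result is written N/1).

5/6

l's match ⇒ only the (l;m) 3-j factors differ between A and B.
A: triangle coeff Δ(2,1,3) = 1/105; Σ_t [0,0]: t=0:+1/24 = 1/24; (3j)²=1/21 [(2 1 3; -2 0 2)], sign=-1
B: triangle coeff Δ(2,1,3) = 1/105; Σ_t [0,0]: t=0:+1/8 = 1/8; (3j)²=2/35 [(2 1 3; 0 -1 1)], sign=+1
I_A²/I_B² = (1/21)/(2/35) = 5/6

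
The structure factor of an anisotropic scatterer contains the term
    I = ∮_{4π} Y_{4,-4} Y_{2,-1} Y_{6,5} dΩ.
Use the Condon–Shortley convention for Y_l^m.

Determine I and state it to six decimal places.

Checks pass: Σm=0; 12 even; l₃=6∈[2,6].
(2·4+1)(2·2+1)(2·6+1) = 585
Δ: 0! 8! 4! / 13! → 1/6435
sum: t=0:+1/2304 = 1/2304
3j²(4 2 6; 0 0 0) = Δ·Π!·Σ² = 5/143  (sign +1)
sum: t=0:+1/241920 = 1/241920
3j²(4 2 6; -4 -1 5) = Δ·Π!·Σ² = 1/39  (sign -1)
combine: 4πI² = 585·5/143·1/39 = 75/143
take √, sign -1: I = -0.20429497

-0.204295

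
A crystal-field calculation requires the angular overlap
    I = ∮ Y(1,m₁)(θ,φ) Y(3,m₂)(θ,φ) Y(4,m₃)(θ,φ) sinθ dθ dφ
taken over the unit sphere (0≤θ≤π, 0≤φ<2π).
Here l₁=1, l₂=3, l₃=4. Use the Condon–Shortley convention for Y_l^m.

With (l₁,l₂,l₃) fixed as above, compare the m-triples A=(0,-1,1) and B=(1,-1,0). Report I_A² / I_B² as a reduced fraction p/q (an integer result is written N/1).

5/2

Shared (l₁,l₂,l₃)=(1,3,4): N and (l;000)² cancel in I_A²/I_B².
A: Δ = 0!·2!·6!/9! = 1/252; Racah Σ t=0..0: t=0:+1/48 = 1/48; ⇒ 3j(1 3 4; 0 -1 1)² = 5/84, sgn -1
B: Δ = 0!·2!·6!/9! = 1/252; Racah Σ t=0..0: t=0:+1/96 = 1/96; ⇒ 3j(1 3 4; 1 -1 0)² = 1/42, sgn +1
I_A²/I_B² = (5/84)/(1/42) = 5/2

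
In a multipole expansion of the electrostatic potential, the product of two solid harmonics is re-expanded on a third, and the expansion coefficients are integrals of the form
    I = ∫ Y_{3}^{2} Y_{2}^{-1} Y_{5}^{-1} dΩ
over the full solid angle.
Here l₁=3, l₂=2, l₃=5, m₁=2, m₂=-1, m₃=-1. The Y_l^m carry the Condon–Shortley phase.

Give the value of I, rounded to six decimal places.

-0.117387

Checks pass: Σm=0; 10 even; l₃=5∈[1,5].
(2·3+1)(2·2+1)(2·5+1) = 385
Δ: 0! 6! 4! / 11! → 1/2310
sum: t=0:+1/144 = 1/144
3j²(3 2 5; 0 0 0) = Δ·Π!·Σ² = 10/231  (sign -1)
sum: t=0:+1/720 = 1/720
3j²(3 2 5; 2 -1 -1) = Δ·Π!·Σ² = 4/385  (sign +1)
combine: 4πI² = 385·10/231·4/385 = 40/231
take √, sign -1: I = -0.11738675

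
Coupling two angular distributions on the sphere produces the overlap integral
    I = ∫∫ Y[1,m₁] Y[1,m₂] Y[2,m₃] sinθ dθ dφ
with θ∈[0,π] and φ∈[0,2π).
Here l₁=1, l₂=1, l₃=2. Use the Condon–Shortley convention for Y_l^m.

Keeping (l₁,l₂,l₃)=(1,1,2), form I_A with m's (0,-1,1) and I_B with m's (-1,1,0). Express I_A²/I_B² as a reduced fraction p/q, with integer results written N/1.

3/1

Shared (l₁,l₂,l₃)=(1,1,2): N and (l;000)² cancel in I_A²/I_B².
A: Δ = 0!·2!·2!/5! = 1/30; Racah Σ t=0..0: t=0:+1/2 = 1/2; ⇒ 3j(1 1 2; 0 -1 1)² = 1/10, sgn -1
B: Δ = 0!·2!·2!/5! = 1/30; Racah Σ t=0..0: t=0:+1/4 = 1/4; ⇒ 3j(1 1 2; -1 1 0)² = 1/30, sgn +1
I_A²/I_B² = (1/10)/(1/30) = 3/1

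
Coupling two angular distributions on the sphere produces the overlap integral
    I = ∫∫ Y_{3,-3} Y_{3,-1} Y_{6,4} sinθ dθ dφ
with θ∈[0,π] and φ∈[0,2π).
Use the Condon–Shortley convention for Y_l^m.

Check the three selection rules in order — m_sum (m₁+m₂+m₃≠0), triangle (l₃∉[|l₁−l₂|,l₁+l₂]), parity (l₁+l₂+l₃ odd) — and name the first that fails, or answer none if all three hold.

none

m₁+m₂+m₃ = -3 − 1 + 4 = 0  ✓
triangle: |3−3|=0 ≤ l₃=6 ≤ 3+3=6  ✓
parity: l₁+l₂+l₃ = 12 is even  ✓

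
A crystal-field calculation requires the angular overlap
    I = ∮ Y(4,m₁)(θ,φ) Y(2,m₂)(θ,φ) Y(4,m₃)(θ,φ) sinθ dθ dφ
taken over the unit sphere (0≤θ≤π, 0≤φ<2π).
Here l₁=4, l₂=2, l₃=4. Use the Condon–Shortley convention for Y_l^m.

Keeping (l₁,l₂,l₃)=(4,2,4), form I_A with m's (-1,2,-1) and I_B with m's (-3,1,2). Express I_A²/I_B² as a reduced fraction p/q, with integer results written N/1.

8/7

Same 4,2,4: normalisation and zero-m 3j drop out of the ratio.
A: Δ: 2! 6! 2! / 11! → 1/13860; sum: t=2:+1/144 = 1/144; 3j²(4 2 4; -1 2 -1) = Δ·Π!·Σ² = 10/231  (sign -1)
B: Δ: 2! 6! 2! / 11! → 1/13860; sum: t=1:−1/1440 t=2:+1/240 = 1/288; 3j²(4 2 4; -3 1 2) = Δ·Π!·Σ² = 5/132  (sign +1)
I_A²/I_B² = (10/231)/(5/132) = 8/7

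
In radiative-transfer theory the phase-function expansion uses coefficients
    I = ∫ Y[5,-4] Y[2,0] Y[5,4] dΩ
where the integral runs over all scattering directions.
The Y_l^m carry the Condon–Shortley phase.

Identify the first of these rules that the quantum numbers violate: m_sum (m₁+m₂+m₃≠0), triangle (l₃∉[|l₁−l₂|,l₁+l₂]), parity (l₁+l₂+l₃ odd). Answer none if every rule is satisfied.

m₁+m₂+m₃ = -4 + 0 + 4 = 0  ✓
triangle: |5−2|=3 ≤ l₃=5 ≤ 5+2=7  ✓
parity: l₁+l₂+l₃ = 12 is even  ✓

none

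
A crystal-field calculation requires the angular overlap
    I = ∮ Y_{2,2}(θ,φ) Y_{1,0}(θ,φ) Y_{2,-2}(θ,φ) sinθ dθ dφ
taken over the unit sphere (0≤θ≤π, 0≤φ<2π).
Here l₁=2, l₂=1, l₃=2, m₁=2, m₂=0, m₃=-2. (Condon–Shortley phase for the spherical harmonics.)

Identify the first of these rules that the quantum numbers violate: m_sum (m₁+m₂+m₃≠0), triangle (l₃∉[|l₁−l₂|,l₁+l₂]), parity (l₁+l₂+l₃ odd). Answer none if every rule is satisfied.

parity

Σmᵢ = 0  ✓
l₃∈[|l₁−l₂|,l₁+l₂]=[1,3], have l₃=2  ✓
Σlᵢ = 5 ⇒ odd  ✗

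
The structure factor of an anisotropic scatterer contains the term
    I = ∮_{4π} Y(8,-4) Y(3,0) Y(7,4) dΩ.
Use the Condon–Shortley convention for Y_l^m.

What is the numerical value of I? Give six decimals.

Checks pass: Σm=0; 18 even; l₃=7∈[5,11].
(2·8+1)(2·3+1)(2·7+1) = 1785
Δ: 4! 12! 2! / 19! → 1/5290740
sum: t=1:−1/7257600 t=2:+1/2073600 t=3:−1/7257600 = 1/4838400
3j²(8 3 7; 0 0 0) = Δ·Π!·Σ² = 252/20995  (sign -1)
sum: t=1:−1/479001600 t=2:+1/29030400 t=3:−1/26127360 = -17/2874009600
3j²(8 3 7; -4 0 4) = Δ·Π!·Σ² = 17/25935  (sign +1)
combine: 4πI² = 1785·252/20995·17/25935 = 4284/305045
take √, sign -1: I = -0.03343011

-0.033430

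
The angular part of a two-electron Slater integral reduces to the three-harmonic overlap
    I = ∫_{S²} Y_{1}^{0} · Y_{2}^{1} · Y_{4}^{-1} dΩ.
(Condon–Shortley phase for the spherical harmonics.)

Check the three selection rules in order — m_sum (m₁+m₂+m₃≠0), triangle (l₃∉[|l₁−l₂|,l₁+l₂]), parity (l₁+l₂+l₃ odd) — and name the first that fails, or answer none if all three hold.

azimuthal sum: 0 + 1 − 1 = 0  ✓
1 ≤ 4 ≤ 3 (triangle on l)  ✗
L = 1 + 2 + 4 = 7 (odd)

triangle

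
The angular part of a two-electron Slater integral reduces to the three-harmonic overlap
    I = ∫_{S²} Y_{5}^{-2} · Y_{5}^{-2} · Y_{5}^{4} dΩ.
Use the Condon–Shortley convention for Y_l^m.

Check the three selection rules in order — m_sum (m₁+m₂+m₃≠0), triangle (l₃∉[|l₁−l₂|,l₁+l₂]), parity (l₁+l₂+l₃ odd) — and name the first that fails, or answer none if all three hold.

Σmᵢ = 0  ✓
l₃∈[|l₁−l₂|,l₁+l₂]=[0,10], have l₃=5  ✓
Σlᵢ = 15 ⇒ odd  ✗

parity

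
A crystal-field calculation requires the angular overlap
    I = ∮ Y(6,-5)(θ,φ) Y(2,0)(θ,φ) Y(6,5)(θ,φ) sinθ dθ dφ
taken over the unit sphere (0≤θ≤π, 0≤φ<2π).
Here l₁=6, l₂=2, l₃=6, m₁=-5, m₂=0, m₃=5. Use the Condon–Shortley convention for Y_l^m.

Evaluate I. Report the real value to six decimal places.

m-sum 0 ✓  L=14 even ✓  4≤6≤8 ✓
Π(2lᵢ+1) = 13×5×13 = 845
triangle coeff Δ(6,2,6) = 1/90090
Σ_t [0,2]: t=0:+1/69120 t=1:−1/14400 t=2:+1/69120 = -7/172800
(3j)²=14/715 [(6 2 6; 0 0 0)], sign=-1
Σ_t [1,2]: t=1:−1/3628800 t=2:+1/1451520 = 1/2419200
(3j)²=11/910 [(6 2 6; -5 0 5)], sign=-1
⇒ 4πI² = 1/5
I = (+1)√(1/5/(4π)) = 0.12615663

0.126157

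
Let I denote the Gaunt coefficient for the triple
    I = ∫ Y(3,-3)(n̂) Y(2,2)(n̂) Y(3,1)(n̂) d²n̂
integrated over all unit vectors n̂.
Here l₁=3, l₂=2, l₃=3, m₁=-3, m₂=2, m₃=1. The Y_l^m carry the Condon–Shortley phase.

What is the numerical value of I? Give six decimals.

0.132981

m-sum 0 ✓  L=8 even ✓  1≤3≤5 ✓
Π(2lᵢ+1) = 7×5×7 = 245
triangle coeff Δ(3,2,3) = 1/3780
Σ_t [0,2]: t=0:+1/24 t=1:−1/4 t=2:+1/24 = -1/6
(3j)²=4/105 [(3 2 3; 0 0 0)], sign=+1
Σ_t [2,2]: t=2:+1/96 = 1/96
(3j)²=1/42 [(3 2 3; -3 2 1)], sign=+1
⇒ 4πI² = 2/9
I = (+1)√(2/9/(4π)) = 0.13298076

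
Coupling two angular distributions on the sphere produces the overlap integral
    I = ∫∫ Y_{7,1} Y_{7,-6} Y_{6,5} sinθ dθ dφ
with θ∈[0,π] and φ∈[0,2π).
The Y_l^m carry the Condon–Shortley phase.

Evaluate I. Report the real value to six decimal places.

m-sum 0 ✓  L=20 even ✓  0≤6≤14 ✓
Π(2lᵢ+1) = 15×15×13 = 2925
triangle coeff Δ(7,7,6) = 1/2444321880
Σ_t [1,7]: t=1:−1/2612736000 t=2:+1/20736000 t=3:−1/1658880 t=4:+1/746496 t=5:−1/1658880 t=6:+1/20736000 t=7:−1/2612736000 = 1/4354560
(3j)²=1000/138567 [(7 7 6; 0 0 0)], sign=+1
Σ_t [0,1]: t=0:+1/3483648000 t=1:−1/435456000 = -1/497664000
(3j)²=77/6460 [(7 7 6; 1 -6 5)], sign=+1
⇒ 4πI² = 26250/104329
I = (+1)√(26250/104329/(4π)) = 0.14150025

0.141500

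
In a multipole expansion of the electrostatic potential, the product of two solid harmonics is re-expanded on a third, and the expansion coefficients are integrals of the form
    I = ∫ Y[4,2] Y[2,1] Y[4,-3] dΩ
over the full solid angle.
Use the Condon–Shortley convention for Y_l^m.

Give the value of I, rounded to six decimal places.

-0.187702

Checks pass: Σm=0; 10 even; l₃=4∈[2,6].
(2·4+1)(2·2+1)(2·4+1) = 405
Δ: 2! 6! 2! / 11! → 1/13860
sum: t=0:+1/192 t=1:−1/36 t=2:+1/192 = -5/288
3j²(4 2 4; 0 0 0) = Δ·Π!·Σ² = 20/693  (sign -1)
sum: t=1:−1/240 t=2:+1/1440 = -1/288
3j²(4 2 4; 2 1 -3) = Δ·Π!·Σ² = 5/132  (sign +1)
combine: 4πI² = 405·20/693·5/132 = 375/847
take √, sign -1: I = -0.18770204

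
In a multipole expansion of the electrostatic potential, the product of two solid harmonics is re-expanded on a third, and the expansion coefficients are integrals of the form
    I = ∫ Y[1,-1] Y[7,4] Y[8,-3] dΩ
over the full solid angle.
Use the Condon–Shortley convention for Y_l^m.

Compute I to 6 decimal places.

Rules hold: Σm=0, L=16 even, 6≤8≤8.
N = 3·15·17 = 765
Δ = 0!·2!·14!/17! = 1/2040
Racah Σ t=0..0: t=0:+1/25401600 = 1/25401600
⇒ 3j(1 7 8; 0 0 0)² = 8/255, sgn +1
Racah Σ t=0..0: t=0:+1/479001600 = 1/479001600
⇒ 3j(1 7 8; -1 4 -3)² = 1/204, sgn -1
4πI² = N·(3j₀)²·(3jₘ)² = 2/17
I = -1·√(0.117647/4π) = -0.09675772

-0.096758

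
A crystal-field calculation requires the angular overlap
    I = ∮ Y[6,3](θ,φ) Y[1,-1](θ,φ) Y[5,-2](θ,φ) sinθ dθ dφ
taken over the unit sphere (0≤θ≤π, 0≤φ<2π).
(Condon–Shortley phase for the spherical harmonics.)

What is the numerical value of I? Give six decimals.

-0.245154

Checks pass: Σm=0; 12 even; l₃=5∈[5,7].
(2·6+1)(2·1+1)(2·5+1) = 429
Δ: 2! 10! 0! / 13! → 1/858
sum: t=1:−1/14400 = -1/14400
3j²(6 1 5; 0 0 0) = Δ·Π!·Σ² = 6/143  (sign +1)
sum: t=0:+1/60480 = 1/60480
3j²(6 1 5; 3 -1 -2) = Δ·Π!·Σ² = 6/143  (sign -1)
combine: 4πI² = 429·6/143·6/143 = 108/143
take √, sign -1: I = -0.24515397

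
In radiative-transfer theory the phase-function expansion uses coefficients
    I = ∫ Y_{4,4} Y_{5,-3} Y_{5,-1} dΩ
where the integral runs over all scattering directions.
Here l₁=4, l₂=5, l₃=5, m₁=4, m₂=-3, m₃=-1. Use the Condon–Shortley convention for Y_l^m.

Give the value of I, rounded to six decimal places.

-0.168084

Rules hold: Σm=0, L=14 even, 1≤5≤9.
N = 9·11·11 = 1089
Δ = 4!·4!·6!/15! = 1/3153150
Racah Σ t=0..4: t=0:+1/69120 t=1:−1/1728 t=2:+1/576 t=3:−1/1728 t=4:+1/69120 = 7/11520
⇒ 3j(4 5 5; 0 0 0)² = 2/143, sgn -1
Racah Σ t=0..0: t=0:+1/27648 = 1/27648
⇒ 3j(4 5 5; 4 -3 -1)² = 10/429, sgn +1
4πI² = N·(3j₀)²·(3jₘ)² = 60/169
I = -1·√(0.35503/4π) = -0.16808437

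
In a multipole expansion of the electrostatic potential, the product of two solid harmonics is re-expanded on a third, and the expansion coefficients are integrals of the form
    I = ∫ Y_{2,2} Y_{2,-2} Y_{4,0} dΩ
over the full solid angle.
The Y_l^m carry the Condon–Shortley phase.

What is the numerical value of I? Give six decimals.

0.040299

m-sum 0 ✓  L=8 even ✓  0≤4≤4 ✓
Π(2lᵢ+1) = 5×5×9 = 225
triangle coeff Δ(2,2,4) = 1/630
Σ_t [0,0]: t=0:+1/16 = 1/16
(3j)²=2/35 [(2 2 4; 0 0 0)], sign=+1
Σ_t [0,0]: t=0:+1/576 = 1/576
(3j)²=1/630 [(2 2 4; 2 -2 0)], sign=+1
⇒ 4πI² = 1/49
I = (+1)√(1/49/(4π)) = 0.04029926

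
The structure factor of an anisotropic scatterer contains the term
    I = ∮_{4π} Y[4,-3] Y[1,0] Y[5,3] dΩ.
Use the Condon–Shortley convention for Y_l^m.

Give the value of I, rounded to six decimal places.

Rules hold: Σm=0, L=10 even, 3≤5≤5.
N = 9·3·11 = 297
Δ = 0!·8!·2!/11! = 1/495
Racah Σ t=0..0: t=0:+1/576 = 1/576
⇒ 3j(4 1 5; 0 0 0)² = 5/99, sgn -1
Racah Σ t=0..0: t=0:+1/5040 = 1/5040
⇒ 3j(4 1 5; -3 0 3)² = 16/495, sgn +1
4πI² = N·(3j₀)²·(3jₘ)² = 16/33
I = -1·√(0.484848/4π) = -0.19642560

-0.196426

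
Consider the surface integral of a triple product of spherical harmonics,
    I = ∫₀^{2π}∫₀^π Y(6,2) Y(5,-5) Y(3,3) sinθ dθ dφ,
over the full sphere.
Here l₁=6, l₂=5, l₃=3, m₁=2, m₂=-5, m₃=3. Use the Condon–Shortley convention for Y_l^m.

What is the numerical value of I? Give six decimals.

-0.036034

Rules hold: Σm=0, L=14 even, 1≤3≤11.
N = 13·11·7 = 1001
Δ = 8!·4!·2!/15! = 1/675675
Racah Σ t=3..5: t=3:−1/8640 t=4:+1/2304 t=5:−1/8640 = 7/34560
⇒ 3j(6 5 3; 0 0 0)² = 7/429, sgn -1
Racah Σ t=0..0: t=0:+1/1935360 = 1/1935360
⇒ 3j(6 5 3; 2 -5 3)² = 1/1001, sgn +1
4πI² = N·(3j₀)²·(3jₘ)² = 7/429
I = -1·√(0.016317/4π) = -0.03603425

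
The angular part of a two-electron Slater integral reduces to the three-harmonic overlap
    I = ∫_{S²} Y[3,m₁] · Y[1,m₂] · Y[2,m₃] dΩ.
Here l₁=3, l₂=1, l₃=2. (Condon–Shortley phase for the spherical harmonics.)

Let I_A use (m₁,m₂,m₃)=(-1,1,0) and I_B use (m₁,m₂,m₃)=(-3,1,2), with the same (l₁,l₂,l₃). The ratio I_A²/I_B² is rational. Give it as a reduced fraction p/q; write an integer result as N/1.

2/5

l's match ⇒ only the (l;m) 3-j factors differ between A and B.
A: triangle coeff Δ(3,1,2) = 1/105; Σ_t [2,2]: t=2:+1/8 = 1/8; (3j)²=2/35 [(3 1 2; -1 1 0)], sign=+1
B: triangle coeff Δ(3,1,2) = 1/105; Σ_t [2,2]: t=2:+1/48 = 1/48; (3j)²=1/7 [(3 1 2; -3 1 2)], sign=+1
I_A²/I_B² = (2/35)/(1/7) = 2/5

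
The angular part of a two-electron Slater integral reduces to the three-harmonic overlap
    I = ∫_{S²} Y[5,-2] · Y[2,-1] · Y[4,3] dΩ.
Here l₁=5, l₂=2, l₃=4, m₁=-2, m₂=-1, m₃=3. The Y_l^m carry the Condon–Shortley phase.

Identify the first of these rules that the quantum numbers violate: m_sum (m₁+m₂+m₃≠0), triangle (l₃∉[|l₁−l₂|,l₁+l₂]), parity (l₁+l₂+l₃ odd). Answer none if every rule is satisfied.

m₁+m₂+m₃ = -2 − 1 + 3 = 0  ✓
triangle: |5−2|=3 ≤ l₃=4 ≤ 5+2=7  ✓
parity: l₁+l₂+l₃ = 11 is odd  ✗

parity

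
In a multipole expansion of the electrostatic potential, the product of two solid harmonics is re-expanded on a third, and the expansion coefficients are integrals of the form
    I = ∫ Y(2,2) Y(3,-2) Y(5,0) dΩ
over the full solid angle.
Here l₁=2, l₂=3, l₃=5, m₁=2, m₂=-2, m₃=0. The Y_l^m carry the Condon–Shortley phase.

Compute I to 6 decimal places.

Rules hold: Σm=0, L=10 even, 1≤5≤5.
N = 5·7·11 = 385
Δ = 0!·4!·6!/11! = 1/2310
Racah Σ t=0..0: t=0:+1/144 = 1/144
⇒ 3j(2 3 5; 0 0 0)² = 10/231, sgn -1
Racah Σ t=0..0: t=0:+1/2880 = 1/2880
⇒ 3j(2 3 5; 2 -2 0)² = 1/462, sgn -1
4πI² = N·(3j₀)²·(3jₘ)² = 25/693
I = +1·√(0.036075/4π) = 0.05357948

0.053579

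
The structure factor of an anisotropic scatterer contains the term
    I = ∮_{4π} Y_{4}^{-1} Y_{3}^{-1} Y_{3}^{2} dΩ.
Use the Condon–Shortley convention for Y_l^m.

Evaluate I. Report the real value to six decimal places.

0.145070

Checks pass: Σm=0; 10 even; l₃=3∈[1,7].
(2·4+1)(2·3+1)(2·3+1) = 441
Δ: 4! 4! 2! / 11! → 1/34650
sum: t=1:−1/72 t=2:+1/16 t=3:−1/72 = 5/144
3j²(4 3 3; 0 0 0) = Δ·Π!·Σ² = 2/77  (sign -1)
sum: t=1:−1/144 t=2:+1/48 = 1/72
3j²(4 3 3; -1 -1 2) = Δ·Π!·Σ² = 16/693  (sign -1)
combine: 4πI² = 441·2/77·16/693 = 32/121
take √, sign +1: I = 0.14506992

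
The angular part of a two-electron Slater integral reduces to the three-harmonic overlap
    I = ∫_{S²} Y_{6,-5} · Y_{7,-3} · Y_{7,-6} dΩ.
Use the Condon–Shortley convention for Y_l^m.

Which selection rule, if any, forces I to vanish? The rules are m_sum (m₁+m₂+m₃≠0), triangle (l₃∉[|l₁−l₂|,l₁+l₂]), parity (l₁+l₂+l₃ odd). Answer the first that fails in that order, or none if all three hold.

m₁+m₂+m₃ = -5 − 3 − 6 = -14  ✗
triangle: |6−7|=1 ≤ l₃=7 ≤ 6+7=13
parity: l₁+l₂+l₃ = 20 is even

m_sum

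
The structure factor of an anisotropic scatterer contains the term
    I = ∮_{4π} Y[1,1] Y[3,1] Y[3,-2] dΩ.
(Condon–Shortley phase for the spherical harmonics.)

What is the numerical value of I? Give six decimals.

Σlᵢ=7 odd — θ-integrand is odd under cosθ→−cosθ; I=0

0.000000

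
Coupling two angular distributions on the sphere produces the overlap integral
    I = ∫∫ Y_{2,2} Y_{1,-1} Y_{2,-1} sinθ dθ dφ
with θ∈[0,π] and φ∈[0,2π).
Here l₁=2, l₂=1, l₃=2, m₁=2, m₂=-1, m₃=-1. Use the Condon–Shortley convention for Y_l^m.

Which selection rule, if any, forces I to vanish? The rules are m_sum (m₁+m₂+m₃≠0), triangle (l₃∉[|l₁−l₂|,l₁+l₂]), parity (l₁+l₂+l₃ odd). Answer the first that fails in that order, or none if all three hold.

Σmᵢ = 0  ✓
l₃∈[|l₁−l₂|,l₁+l₂]=[1,3], have l₃=2  ✓
Σlᵢ = 5 ⇒ odd  ✗

parity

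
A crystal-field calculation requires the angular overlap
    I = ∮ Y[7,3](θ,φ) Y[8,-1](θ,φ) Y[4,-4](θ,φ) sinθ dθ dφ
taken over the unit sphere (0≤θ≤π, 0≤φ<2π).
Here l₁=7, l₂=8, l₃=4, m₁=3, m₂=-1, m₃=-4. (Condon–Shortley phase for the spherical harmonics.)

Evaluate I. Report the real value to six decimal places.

0.000000

3 − 1 − 4 = -2 ≠ 0: azimuthal integral kills it; I = 0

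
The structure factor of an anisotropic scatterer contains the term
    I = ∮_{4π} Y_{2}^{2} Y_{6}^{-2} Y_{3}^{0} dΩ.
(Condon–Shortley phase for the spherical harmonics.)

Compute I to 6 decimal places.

|2−6|≤3≤2+6 violated ⇒ I = 0

0.000000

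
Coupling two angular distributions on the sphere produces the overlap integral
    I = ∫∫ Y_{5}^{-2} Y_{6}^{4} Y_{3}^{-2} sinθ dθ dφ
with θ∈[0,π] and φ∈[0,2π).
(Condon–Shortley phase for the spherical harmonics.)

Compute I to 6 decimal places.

m-sum 0 ✓  L=14 even ✓  1≤3≤11 ✓
Π(2lᵢ+1) = 11×13×7 = 1001
triangle coeff Δ(5,6,3) = 1/675675
Σ_t [3,5]: t=3:−1/8640 t=4:+1/2304 t=5:−1/8640 = 7/34560
(3j)²=7/429 [(5 6 3; 0 0 0)], sign=-1
Σ_t [6,7]: t=6:+1/34560 t=7:−1/60480 = 1/80640
(3j)²=6/1001 [(5 6 3; -2 4 -2)], sign=-1
⇒ 4πI² = 14/143
I = (+1)√(14/143/(4π)) = 0.08826552

0.088266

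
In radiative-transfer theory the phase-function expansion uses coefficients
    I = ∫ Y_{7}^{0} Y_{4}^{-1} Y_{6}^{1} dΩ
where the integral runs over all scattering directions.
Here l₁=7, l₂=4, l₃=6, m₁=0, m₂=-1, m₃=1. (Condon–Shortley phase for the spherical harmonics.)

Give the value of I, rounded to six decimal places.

l₁+l₂+l₃=17 is odd: 3j(l;000)=0 ⇒ I=0

0.000000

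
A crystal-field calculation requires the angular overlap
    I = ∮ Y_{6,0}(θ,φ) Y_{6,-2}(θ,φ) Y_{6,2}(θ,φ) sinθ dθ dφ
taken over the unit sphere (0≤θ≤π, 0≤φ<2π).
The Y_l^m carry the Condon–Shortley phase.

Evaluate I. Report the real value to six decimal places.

Checks pass: Σm=0; 18 even; l₃=6∈[0,12].
(2·6+1)(2·6+1)(2·6+1) = 2197
Δ: 6! 6! 6! / 19! → 1/325909584
sum: t=0:+1/373248000 t=1:−1/1728000 t=2:+1/110592 t=3:−1/46656 t=4:+1/110592 t=5:−1/1728000 t=6:+1/373248000 = -7/1555200
3j²(6 6 6; 0 0 0) = Δ·Π!·Σ² = 400/46189  (sign -1)
sum: t=0:+1/24883200 t=1:−1/518400 t=2:+1/110592 t=3:−1/155520 t=4:+1/1658880 = 11/8294400
3j²(6 6 6; 0 -2 2) = Δ·Π!·Σ² = 11/4199  (sign +1)
combine: 4πI² = 2197·400/46189·11/4199 = 5200/104329
take √, sign -1: I = -0.06297878

-0.062979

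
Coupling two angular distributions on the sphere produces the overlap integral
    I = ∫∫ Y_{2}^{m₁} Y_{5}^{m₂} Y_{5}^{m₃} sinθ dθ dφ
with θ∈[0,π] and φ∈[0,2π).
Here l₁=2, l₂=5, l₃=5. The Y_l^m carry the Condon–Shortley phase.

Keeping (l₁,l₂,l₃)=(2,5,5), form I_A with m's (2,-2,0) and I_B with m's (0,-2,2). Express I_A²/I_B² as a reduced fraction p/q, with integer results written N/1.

Same 2,5,5: normalisation and zero-m 3j drop out of the ratio.
A: Δ: 2! 2! 8! / 13! → 1/38610; sum: t=0:+1/2880 = 1/2880; 3j²(2 5 5; 2 -2 0) = Δ·Π!·Σ² = 14/429  (sign -1)
B: Δ: 2! 2! 8! / 13! → 1/38610; sum: t=0:+1/2880 t=1:−1/1440 t=2:+1/20160 = -1/3360; 3j²(2 5 5; 0 -2 2) = Δ·Π!·Σ² = 6/715  (sign +1)
I_A²/I_B² = (14/429)/(6/715) = 35/9

35/9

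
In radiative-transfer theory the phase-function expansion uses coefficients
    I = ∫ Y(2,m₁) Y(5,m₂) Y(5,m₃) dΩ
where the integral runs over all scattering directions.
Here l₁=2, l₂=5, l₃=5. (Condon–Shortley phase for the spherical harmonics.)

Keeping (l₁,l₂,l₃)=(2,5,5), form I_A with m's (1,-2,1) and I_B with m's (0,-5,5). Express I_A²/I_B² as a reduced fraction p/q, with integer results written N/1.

Shared (l₁,l₂,l₃)=(2,5,5): N and (l;000)² cancel in I_A²/I_B².
A: Δ = 2!·2!·8!/13! = 1/38610; Racah Σ t=0..1: t=0:+1/1440 t=1:−1/2880 = 1/2880; ⇒ 3j(2 5 5; 1 -2 1)² = 7/715, sgn +1
B: Δ = 2!·2!·8!/13! = 1/38610; Racah Σ t=0..0: t=0:+1/161280 = 1/161280; ⇒ 3j(2 5 5; 0 -5 5)² = 15/286, sgn +1
I_A²/I_B² = (7/715)/(15/286) = 14/75

14/75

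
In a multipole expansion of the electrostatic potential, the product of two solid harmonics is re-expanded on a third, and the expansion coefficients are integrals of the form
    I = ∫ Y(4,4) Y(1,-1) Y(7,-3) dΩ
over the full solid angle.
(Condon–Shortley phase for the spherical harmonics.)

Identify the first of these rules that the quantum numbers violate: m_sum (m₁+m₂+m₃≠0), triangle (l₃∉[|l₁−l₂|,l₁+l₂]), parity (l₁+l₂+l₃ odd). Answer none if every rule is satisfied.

Σmᵢ = 0  ✓
l₃∈[|l₁−l₂|,l₁+l₂]=[3,5], have l₃=7  ✗
Σlᵢ = 12 ⇒ even

triangle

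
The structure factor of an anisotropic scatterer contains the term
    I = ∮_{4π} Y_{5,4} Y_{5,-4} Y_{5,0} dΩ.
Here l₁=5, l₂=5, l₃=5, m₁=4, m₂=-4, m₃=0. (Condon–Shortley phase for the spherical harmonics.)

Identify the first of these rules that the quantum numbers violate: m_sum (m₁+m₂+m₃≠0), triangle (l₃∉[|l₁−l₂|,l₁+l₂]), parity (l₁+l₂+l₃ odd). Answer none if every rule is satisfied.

parity

m₁+m₂+m₃ = 4 − 4 + 0 = 0  ✓
triangle: |5−5|=0 ≤ l₃=5 ≤ 5+5=10  ✓
parity: l₁+l₂+l₃ = 15 is odd  ✗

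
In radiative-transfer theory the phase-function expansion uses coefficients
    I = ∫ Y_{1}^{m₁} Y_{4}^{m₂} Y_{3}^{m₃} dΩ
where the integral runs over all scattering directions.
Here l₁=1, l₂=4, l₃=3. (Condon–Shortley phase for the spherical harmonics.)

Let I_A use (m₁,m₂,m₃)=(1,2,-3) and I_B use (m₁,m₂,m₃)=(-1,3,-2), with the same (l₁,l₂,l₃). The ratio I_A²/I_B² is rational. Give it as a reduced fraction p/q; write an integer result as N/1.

Shared (l₁,l₂,l₃)=(1,4,3): N and (l;000)² cancel in I_A²/I_B².
A: Δ = 2!·0!·6!/9! = 1/252; Racah Σ t=0..0: t=0:+1/1440 = 1/1440; ⇒ 3j(1 4 3; 1 2 -3)² = 1/252, sgn +1
B: Δ = 2!·0!·6!/9! = 1/252; Racah Σ t=2..2: t=2:+1/240 = 1/240; ⇒ 3j(1 4 3; -1 3 -2)² = 1/12, sgn -1
I_A²/I_B² = (1/252)/(1/12) = 1/21

1/21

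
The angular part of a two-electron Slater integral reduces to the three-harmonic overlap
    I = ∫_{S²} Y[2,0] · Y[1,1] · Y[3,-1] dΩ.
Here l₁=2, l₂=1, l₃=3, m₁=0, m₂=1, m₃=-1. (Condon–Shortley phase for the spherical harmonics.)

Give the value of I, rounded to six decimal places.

-0.202301

Rules hold: Σm=0, L=6 even, 1≤3≤3.
N = 5·3·7 = 105
Δ = 0!·4!·2!/7! = 1/105
Racah Σ t=0..0: t=0:+1/4 = 1/4
⇒ 3j(2 1 3; 0 0 0)² = 3/35, sgn -1
Racah Σ t=0..0: t=0:+1/8 = 1/8
⇒ 3j(2 1 3; 0 1 -1)² = 2/35, sgn +1
4πI² = N·(3j₀)²·(3jₘ)² = 18/35
I = -1·√(0.514286/4π) = -0.20230066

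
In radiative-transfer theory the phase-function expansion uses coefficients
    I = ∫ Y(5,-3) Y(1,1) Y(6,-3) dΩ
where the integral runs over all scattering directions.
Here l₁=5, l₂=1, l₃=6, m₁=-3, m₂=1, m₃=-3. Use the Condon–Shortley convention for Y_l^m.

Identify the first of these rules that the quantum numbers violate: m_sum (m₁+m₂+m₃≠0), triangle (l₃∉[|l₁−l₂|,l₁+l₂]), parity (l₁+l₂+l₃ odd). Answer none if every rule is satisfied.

m₁+m₂+m₃ = -3 + 1 − 3 = -5  ✗
triangle: |5−1|=4 ≤ l₃=6 ≤ 5+1=6
parity: l₁+l₂+l₃ = 12 is even

m_sum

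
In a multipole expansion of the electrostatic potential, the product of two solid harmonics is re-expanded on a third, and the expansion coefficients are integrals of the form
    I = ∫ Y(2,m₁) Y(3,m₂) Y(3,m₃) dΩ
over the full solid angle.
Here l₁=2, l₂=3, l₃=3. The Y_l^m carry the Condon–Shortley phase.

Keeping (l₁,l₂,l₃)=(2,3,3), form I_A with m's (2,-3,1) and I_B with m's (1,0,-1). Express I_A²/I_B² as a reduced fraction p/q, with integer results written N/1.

5/1

Same 2,3,3: normalisation and zero-m 3j drop out of the ratio.
A: Δ: 2! 2! 4! / 9! → 1/3780; sum: t=0:+1/96 = 1/96; 3j²(2 3 3; 2 -3 1) = Δ·Π!·Σ² = 1/42  (sign +1)
B: Δ: 2! 2! 4! / 9! → 1/3780; sum: t=0:+1/12 t=1:−1/8 = -1/24; 3j²(2 3 3; 1 0 -1) = Δ·Π!·Σ² = 1/210  (sign -1)
I_A²/I_B² = (1/42)/(1/210) = 5/1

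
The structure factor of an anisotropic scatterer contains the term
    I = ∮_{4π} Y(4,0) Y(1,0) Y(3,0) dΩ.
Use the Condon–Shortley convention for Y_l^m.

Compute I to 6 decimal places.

0.246233

m-sum 0 ✓  L=8 even ✓  3≤3≤5 ✓
Π(2lᵢ+1) = 9×3×7 = 189
triangle coeff Δ(4,1,3) = 1/252
Σ_t [1,1]: t=1:−1/36 = -1/36
(3j)²=4/63 [(4 1 3; 0 0 0)], sign=+1
(m-triple is (0,0,0) — same symbol as above.)
⇒ 4πI² = 16/21
I = (+1)√(16/21/(4π)) = 0.24623252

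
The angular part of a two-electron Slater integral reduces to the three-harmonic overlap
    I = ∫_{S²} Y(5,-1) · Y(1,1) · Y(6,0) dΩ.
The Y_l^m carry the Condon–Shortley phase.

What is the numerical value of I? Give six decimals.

m-sum 0 ✓  L=12 even ✓  4≤6≤6 ✓
Π(2lᵢ+1) = 11×3×13 = 429
triangle coeff Δ(5,1,6) = 1/858
Σ_t [0,0]: t=0:+1/14400 = 1/14400
(3j)²=6/143 [(5 1 6; 0 0 0)], sign=+1
Σ_t [0,0]: t=0:+1/34560 = 1/34560
(3j)²=5/286 [(5 1 6; -1 1 0)], sign=+1
⇒ 4πI² = 45/143
I = (+1)√(45/143/(4π)) = 0.15824621

0.158246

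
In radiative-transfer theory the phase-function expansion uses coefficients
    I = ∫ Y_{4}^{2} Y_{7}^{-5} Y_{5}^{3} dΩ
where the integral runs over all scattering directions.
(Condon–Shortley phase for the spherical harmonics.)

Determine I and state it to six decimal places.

Checks pass: Σm=0; 16 even; l₃=5∈[3,11].
(2·4+1)(2·7+1)(2·5+1) = 1485
Δ: 6! 2! 8! / 17! → 1/6126120
sum: t=2:+1/69120 t=3:−1/20736 t=4:+1/69120 = -1/51840
3j²(4 7 5; 0 0 0) = Δ·Π!·Σ² = 280/21879  (sign +1)
sum: t=0:+1/2073600 t=1:−1/604800 t=2:+1/3870720 = -53/58060800
3j²(4 7 5; 2 -5 3) = Δ·Π!·Σ² = 2809/185640  (sign -1)
combine: 4πI² = 1485·280/21879·2809/185640 = 14045/48841
take √, sign -1: I = -0.15127378

-0.151274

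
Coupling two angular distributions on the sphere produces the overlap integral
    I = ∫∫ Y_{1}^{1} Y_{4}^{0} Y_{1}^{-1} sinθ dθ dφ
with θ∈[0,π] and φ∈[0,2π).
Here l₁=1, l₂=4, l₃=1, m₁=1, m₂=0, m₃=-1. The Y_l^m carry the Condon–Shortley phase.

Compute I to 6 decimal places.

|1−4|≤1≤1+4 violated ⇒ I = 0

0.000000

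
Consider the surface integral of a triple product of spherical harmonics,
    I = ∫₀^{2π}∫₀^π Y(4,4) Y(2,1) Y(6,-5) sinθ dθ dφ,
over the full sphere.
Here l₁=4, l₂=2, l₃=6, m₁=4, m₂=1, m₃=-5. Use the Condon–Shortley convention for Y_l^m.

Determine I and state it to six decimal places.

-0.204295

Checks pass: Σm=0; 12 even; l₃=6∈[2,6].
(2·4+1)(2·2+1)(2·6+1) = 585
Δ: 0! 8! 4! / 13! → 1/6435
sum: t=0:+1/2304 = 1/2304
3j²(4 2 6; 0 0 0) = Δ·Π!·Σ² = 5/143  (sign +1)
sum: t=0:+1/241920 = 1/241920
3j²(4 2 6; 4 1 -5) = Δ·Π!·Σ² = 1/39  (sign -1)
combine: 4πI² = 585·5/143·1/39 = 75/143
take √, sign -1: I = -0.20429497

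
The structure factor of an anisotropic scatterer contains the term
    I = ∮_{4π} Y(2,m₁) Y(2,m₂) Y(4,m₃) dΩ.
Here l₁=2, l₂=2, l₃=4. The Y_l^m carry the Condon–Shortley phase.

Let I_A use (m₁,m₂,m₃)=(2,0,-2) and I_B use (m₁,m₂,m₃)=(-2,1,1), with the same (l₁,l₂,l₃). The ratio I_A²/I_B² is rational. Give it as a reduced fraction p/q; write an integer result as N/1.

3/1

l's match ⇒ only the (l;m) 3-j factors differ between A and B.
A: triangle coeff Δ(2,2,4) = 1/630; Σ_t [0,0]: t=0:+1/96 = 1/96; (3j)²=1/42 [(2 2 4; 2 0 -2)], sign=+1
B: triangle coeff Δ(2,2,4) = 1/630; Σ_t [0,0]: t=0:+1/144 = 1/144; (3j)²=1/126 [(2 2 4; -2 1 1)], sign=-1
I_A²/I_B² = (1/42)/(1/126) = 3/1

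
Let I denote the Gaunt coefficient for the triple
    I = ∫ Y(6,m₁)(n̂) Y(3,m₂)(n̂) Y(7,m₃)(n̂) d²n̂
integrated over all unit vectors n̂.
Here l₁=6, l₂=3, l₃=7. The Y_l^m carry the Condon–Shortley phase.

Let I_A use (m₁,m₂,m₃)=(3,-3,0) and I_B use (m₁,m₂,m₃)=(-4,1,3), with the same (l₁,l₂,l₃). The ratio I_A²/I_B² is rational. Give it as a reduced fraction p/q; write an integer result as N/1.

Shared (l₁,l₂,l₃)=(6,3,7): N and (l;000)² cancel in I_A²/I_B².
A: Δ = 2!·10!·4!/17! = 1/2042040; Racah Σ t=0..0: t=0:+1/1451520 = 1/1451520; ⇒ 3j(6 3 7; 3 -3 0)² = 45/4862, sgn -1
B: Δ = 2!·10!·4!/17! = 1/2042040; Racah Σ t=0..2: t=0:+1/174182400 t=1:−1/2177280 t=2:+1/645120 = 191/174182400; ⇒ 3j(6 3 7; -4 1 3)² = 36481/2042040, sgn +1
I_A²/I_B² = (45/4862)/(36481/2042040) = 18900/36481

18900/36481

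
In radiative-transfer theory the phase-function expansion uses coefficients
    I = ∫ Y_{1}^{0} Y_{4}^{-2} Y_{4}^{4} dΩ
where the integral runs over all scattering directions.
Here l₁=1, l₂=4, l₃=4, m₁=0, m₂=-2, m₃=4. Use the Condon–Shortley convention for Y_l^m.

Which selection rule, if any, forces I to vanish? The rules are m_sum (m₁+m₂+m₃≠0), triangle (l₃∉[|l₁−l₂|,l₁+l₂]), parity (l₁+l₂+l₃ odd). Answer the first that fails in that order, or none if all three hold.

m₁+m₂+m₃ = 0 − 2 + 4 = 2  ✗
triangle: |1−4|=3 ≤ l₃=4 ≤ 1+4=5
parity: l₁+l₂+l₃ = 9 is odd

m_sum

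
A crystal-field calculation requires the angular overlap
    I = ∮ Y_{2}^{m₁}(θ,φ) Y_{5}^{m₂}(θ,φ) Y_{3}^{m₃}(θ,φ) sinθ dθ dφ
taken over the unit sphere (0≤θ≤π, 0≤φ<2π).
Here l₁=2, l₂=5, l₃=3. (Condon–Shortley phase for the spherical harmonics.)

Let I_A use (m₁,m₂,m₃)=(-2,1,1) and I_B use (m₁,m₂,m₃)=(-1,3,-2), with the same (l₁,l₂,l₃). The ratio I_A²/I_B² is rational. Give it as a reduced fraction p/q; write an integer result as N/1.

Same 2,5,3: normalisation and zero-m 3j drop out of the ratio.
A: Δ: 4! 0! 6! / 11! → 1/2310; sum: t=4:+1/1152 = 1/1152; 3j²(2 5 3; -2 1 1) = Δ·Π!·Σ² = 1/154  (sign +1)
B: Δ: 4! 0! 6! / 11! → 1/2310; sum: t=3:−1/720 = -1/720; 3j²(2 5 3; -1 3 -2) = Δ·Π!·Σ² = 8/165  (sign +1)
I_A²/I_B² = (1/154)/(8/165) = 15/112

15/112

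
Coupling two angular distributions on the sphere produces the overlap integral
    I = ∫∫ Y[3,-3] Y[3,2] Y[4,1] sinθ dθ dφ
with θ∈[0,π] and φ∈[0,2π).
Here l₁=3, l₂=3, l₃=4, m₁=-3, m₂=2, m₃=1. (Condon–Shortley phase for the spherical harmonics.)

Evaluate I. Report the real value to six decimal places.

m-sum 0 ✓  L=10 even ✓  0≤4≤6 ✓
Π(2lᵢ+1) = 7×7×9 = 441
triangle coeff Δ(3,3,4) = 1/34650
Σ_t [0,2]: t=0:+1/72 t=1:−1/16 t=2:+1/72 = -5/144
(3j)²=2/77 [(3 3 4; 0 0 0)], sign=-1
Σ_t [2,2]: t=2:+1/288 = 1/288
(3j)²=5/231 [(3 3 4; -3 2 1)], sign=-1
⇒ 4πI² = 30/121
I = (+1)√(30/121/(4π)) = 0.14046335

0.140463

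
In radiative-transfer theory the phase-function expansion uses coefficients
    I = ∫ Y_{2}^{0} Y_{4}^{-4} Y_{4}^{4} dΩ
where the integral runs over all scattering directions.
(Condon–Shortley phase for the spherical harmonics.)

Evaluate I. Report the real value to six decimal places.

-0.229376

Rules hold: Σm=0, L=10 even, 2≤4≤6.
N = 5·9·9 = 405
Δ = 2!·2!·6!/11! = 1/13860
Racah Σ t=0..2: t=0:+1/192 t=1:−1/36 t=2:+1/192 = -5/288
⇒ 3j(2 4 4; 0 0 0)² = 20/693, sgn -1
Racah Σ t=0..0: t=0:+1/2880 = 1/2880
⇒ 3j(2 4 4; 0 -4 4)² = 28/495, sgn +1
4πI² = N·(3j₀)²·(3jₘ)² = 80/121
I = -1·√(0.661157/4π) = -0.22937568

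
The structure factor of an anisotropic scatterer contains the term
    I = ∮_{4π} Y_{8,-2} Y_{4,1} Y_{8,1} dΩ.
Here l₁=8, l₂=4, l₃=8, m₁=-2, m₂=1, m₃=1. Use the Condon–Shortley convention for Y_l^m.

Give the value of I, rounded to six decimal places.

0.089739

Rules hold: Σm=0, L=20 even, 4≤8≤12.
N = 17·9·17 = 2601
Δ = 4!·12!·4!/21! = 1/185175900
Racah Σ t=0..4: t=0:+1/557383680 t=1:−1/21772800 t=2:+1/8294400 t=3:−1/21772800 t=4:+1/557383680 = 1/30965760
⇒ 3j(8 4 8; 0 0 0)² = 36/4199, sgn +1
Racah Σ t=1..4: t=1:−1/313528320 t=2:+1/23224320 t=3:−1/14515200 t=4:+1/74649600 = -7/447897600
⇒ 3j(8 4 8; -2 1 1)² = 343/75582, sgn +1
4πI² = N·(3j₀)²·(3jₘ)² = 6174/61009
I = +1·√(0.101198/4π) = 0.08973904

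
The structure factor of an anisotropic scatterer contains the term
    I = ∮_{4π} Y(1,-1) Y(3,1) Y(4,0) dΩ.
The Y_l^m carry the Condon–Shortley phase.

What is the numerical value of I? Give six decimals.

0.150786

Checks pass: Σm=0; 8 even; l₃=4∈[2,4].
(2·1+1)(2·3+1)(2·4+1) = 189
Δ: 0! 2! 6! / 9! → 1/252
sum: t=0:+1/36 = 1/36
3j²(1 3 4; 0 0 0) = Δ·Π!·Σ² = 4/63  (sign +1)
sum: t=0:+1/96 = 1/96
3j²(1 3 4; -1 1 0) = Δ·Π!·Σ² = 1/42  (sign +1)
combine: 4πI² = 189·4/63·1/42 = 2/7
take √, sign +1: I = 0.15078601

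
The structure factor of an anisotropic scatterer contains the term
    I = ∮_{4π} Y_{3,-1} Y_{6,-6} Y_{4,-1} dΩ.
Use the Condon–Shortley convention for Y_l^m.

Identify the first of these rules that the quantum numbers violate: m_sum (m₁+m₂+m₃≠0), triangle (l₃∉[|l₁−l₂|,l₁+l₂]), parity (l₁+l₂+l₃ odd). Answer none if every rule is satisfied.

m_sum

Σmᵢ = -8  ✗
l₃∈[|l₁−l₂|,l₁+l₂]=[3,9], have l₃=4
Σlᵢ = 13 ⇒ odd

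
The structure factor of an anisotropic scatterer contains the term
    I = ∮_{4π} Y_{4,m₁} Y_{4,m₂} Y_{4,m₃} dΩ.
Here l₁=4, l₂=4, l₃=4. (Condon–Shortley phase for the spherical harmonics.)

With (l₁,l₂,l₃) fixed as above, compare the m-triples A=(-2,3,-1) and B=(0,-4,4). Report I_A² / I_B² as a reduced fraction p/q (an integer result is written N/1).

Same 4,4,4: normalisation and zero-m 3j drop out of the ratio.
A: Δ: 4! 4! 4! / 13! → 1/450450; sum: t=3:−1/864 t=4:+1/576 = 1/1728; 3j²(4 4 4; -2 3 -1) = Δ·Π!·Σ² = 5/1287  (sign -1)
B: Δ: 4! 4! 4! / 13! → 1/450450; sum: t=0:+1/13824 = 1/13824; 3j²(4 4 4; 0 -4 4) = Δ·Π!·Σ² = 14/1287  (sign +1)
I_A²/I_B² = (5/1287)/(14/1287) = 5/14

5/14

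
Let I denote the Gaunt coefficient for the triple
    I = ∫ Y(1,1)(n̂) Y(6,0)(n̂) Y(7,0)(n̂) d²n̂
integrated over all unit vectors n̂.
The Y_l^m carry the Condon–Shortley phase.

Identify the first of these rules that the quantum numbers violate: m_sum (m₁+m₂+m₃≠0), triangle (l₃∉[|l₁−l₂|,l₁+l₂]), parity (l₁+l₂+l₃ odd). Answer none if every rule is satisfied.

azimuthal sum: 1 + 0 + 0 = 1  ✗
5 ≤ 7 ≤ 7 (triangle on l)
L = 1 + 6 + 7 = 14 (even)

m_sum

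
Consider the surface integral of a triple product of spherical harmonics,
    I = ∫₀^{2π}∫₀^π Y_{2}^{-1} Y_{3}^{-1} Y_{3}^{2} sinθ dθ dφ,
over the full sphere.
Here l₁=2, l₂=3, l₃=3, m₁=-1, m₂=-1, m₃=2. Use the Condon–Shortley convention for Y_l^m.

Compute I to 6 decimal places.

m-sum 0 ✓  L=8 even ✓  1≤3≤5 ✓
Π(2lᵢ+1) = 5×7×7 = 245
triangle coeff Δ(2,3,3) = 1/3780
Σ_t [0,2]: t=0:+1/24 t=1:−1/4 t=2:+1/24 = -1/6
(3j)²=4/105 [(2 3 3; 0 0 0)], sign=+1
Σ_t [1,2]: t=1:−1/12 t=2:+1/48 = -1/16
(3j)²=1/28 [(2 3 3; -1 -1 2)], sign=+1
⇒ 4πI² = 1/3
I = (+1)√(1/3/(4π)) = 0.16286750

0.162868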